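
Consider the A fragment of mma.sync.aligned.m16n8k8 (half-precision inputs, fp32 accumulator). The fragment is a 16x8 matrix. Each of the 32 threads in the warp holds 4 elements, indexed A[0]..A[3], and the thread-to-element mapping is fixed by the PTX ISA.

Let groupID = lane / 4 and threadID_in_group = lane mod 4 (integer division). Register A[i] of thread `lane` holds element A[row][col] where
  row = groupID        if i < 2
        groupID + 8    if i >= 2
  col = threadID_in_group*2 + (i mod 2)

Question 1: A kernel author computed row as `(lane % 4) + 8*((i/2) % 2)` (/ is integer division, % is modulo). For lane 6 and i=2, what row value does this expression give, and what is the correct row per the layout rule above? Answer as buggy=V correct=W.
`(lane % 4) + 8*((i/2) % 2)`[6,2]=>10
6: grp=1,tig=2
[2] (1+8,2*2+0) = (9,4)
row: 10 vs 9

buggy=10 correct=9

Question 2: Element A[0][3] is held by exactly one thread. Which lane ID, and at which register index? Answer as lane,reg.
1,1

r=0->g=0,rb=0  c=3->t=1,b0=1
L=0*4+1=1  i=0*2+1=1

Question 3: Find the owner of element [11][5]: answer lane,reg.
r: 11->gid=3,r8=1  c: 5->tid=2,i&1=1
L=3*4+2=14  i=1*2+1=3

14,3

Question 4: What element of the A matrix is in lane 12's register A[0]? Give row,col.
3,0

L=12->gid=12>>2=3, tid=12&3=0
[0]->row 3+0=3  col 0·2+0=0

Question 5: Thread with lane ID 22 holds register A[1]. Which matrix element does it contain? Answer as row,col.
5,5

lane 22=>22/4=5, 22 mod 4=2
i=1  r:5+0=>5  c:2·2+1=>5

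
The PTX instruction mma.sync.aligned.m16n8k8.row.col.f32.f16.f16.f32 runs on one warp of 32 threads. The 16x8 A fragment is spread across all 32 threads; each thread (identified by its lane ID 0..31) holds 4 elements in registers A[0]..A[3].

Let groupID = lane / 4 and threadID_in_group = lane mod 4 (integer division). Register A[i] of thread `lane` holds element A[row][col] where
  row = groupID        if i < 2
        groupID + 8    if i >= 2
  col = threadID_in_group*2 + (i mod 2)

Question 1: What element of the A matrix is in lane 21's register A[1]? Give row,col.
L=21→G=21>>2=5, T=21&3=1
[1]→row 5+0=5  col 1·2+1=3

5,3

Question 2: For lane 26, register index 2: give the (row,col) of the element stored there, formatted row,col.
26: g=6,t=2
[2] (6+8,2*2+0) = (14,4)

14,4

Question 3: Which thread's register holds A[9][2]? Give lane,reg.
5,2

r=9→G=1,rhi=1  c=2→T=1,p=0
L=1*4+1=5  i=1*2+0=2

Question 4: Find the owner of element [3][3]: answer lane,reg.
13,1

r=3→G=3,rhi=0  c=3→T=1,p=1
L=3*4+1=13  i=0*2+1=1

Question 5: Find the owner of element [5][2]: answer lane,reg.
r:5=>grp=5,rB=0  c:2=>tig=1,lo=0
L=5*4+1=21  i=0*2+0=0

21,0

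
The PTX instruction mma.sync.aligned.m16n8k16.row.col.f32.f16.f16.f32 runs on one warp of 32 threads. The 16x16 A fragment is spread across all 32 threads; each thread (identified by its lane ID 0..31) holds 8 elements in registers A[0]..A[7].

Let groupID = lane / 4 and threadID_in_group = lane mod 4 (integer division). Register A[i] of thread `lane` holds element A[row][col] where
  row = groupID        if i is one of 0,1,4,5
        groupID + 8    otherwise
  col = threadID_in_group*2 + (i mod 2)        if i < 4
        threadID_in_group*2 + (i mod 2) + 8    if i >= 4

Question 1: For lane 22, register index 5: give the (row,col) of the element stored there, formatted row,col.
5,13

lane 22→22/4=5, 22 mod 4=2
i=5  r:5+0→5  c:2·2+1+8→13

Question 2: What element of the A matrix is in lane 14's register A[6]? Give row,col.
11,12

L=14=>grp=14>>2=3, tig=14&3=2
[6]=>row 3+8=11  col 2·2+0+8=12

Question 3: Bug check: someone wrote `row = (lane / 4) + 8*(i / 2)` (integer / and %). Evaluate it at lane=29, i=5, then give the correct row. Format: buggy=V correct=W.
buggy=23 correct=7

`(lane / 4) + 8*(i / 2)`[29,5]⇒23
29: gr=7,th=1
[5] (7+0,1*2+1+8) = (7,11)
row: 23 vs 7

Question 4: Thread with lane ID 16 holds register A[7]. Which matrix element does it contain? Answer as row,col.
16: G=4,T=0
[7] (4+8,0*2+1+8) = (12,9)

12,9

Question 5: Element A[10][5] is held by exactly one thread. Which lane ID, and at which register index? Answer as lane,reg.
r=10⇒gr=2,Rb=1  c=5⇒Cb=0,th=2,odd=1
L=2*4+2=10  i=0*4+1*2+1=3

10,3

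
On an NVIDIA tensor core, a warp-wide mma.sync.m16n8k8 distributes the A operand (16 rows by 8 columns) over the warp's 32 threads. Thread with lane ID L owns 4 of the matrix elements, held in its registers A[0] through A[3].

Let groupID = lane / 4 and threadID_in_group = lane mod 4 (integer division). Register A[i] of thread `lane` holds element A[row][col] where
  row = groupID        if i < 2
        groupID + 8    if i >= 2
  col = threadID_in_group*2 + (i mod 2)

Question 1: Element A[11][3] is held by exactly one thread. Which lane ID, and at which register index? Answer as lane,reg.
r: 11->gid=3,r8=1  c: 3->tid=1,i&1=1
L=3*4+1=13  i=1*2+1=3

13,3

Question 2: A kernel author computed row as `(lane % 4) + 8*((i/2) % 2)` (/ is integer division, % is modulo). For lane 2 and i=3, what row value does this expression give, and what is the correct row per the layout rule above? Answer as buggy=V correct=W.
buggy=10 correct=8

`(lane % 4) + 8*((i/2) % 2)`[2,3]->10
2: g=0,t=2
[3] (0+8,2*2+1) = (8,5)
row: 10 vs 8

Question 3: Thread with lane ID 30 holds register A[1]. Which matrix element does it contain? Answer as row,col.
7,5

30: G=7,T=2
[1] (7+0,2*2+1) = (7,5)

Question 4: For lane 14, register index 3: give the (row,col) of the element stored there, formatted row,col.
14: G=3,T=2
[3] (3+8,2*2+1) = (11,5)

11,5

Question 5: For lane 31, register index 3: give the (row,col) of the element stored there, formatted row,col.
15,7

lane 31=>31/4=7, 31 mod 4=3
i=3  r:7+8=>15  c:2·3+1=>7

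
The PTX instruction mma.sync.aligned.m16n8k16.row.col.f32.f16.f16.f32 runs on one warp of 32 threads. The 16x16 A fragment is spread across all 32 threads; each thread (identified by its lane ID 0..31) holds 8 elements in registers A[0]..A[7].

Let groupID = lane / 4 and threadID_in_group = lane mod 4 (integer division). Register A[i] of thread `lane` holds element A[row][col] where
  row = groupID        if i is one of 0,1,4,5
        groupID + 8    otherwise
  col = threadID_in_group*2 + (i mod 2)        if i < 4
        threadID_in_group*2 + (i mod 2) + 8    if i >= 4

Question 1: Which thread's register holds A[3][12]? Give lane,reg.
r=3→G=3,rhi=0  c=12→chi=1,T=2,p=0
L=3*4+2=14  i=1*4+0*2+0=4

14,4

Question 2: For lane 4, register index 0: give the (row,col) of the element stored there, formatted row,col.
1,0

4: g=1,t=0
[0] (1+0,0*2+0+0) = (1,0)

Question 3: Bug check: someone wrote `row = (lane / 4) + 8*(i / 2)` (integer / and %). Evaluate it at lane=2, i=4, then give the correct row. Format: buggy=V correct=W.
`(lane / 4) + 8*(i / 2)`[2,4]=>16
L=2=>grp=2>>2=0, tig=2&3=2
[4]=>row 0+0=0  col 2·2+0+8=12
row: 16 vs 0

buggy=16 correct=0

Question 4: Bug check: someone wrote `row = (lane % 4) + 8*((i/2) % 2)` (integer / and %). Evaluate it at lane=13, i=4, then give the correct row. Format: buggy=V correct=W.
buggy=1 correct=3

`(lane % 4) + 8*((i/2) % 2)`[13,4]→1
lane 13→13/4=3, 13 mod 4=1
i=4  r:3+0→3  c:2·1+0+8→10
row: 1 vs 3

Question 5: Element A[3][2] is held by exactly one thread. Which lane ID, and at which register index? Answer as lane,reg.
13,0

r=3→G=3,rhi=0  c=2→chi=0,T=1,p=0
L=3*4+1=13  i=0*4+0*2+0=0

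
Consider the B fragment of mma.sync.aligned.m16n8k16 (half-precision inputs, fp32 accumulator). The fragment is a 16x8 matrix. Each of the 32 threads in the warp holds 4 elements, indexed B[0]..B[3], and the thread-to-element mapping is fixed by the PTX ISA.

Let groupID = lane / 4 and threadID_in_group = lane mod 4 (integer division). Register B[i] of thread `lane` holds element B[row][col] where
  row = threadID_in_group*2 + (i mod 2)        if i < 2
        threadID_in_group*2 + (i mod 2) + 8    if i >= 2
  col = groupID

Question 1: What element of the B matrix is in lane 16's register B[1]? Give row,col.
1,4

L=16⇒gr=16>>2=4, th=16&3=0
[1]⇒row 0·2+1+0=1  col gr=4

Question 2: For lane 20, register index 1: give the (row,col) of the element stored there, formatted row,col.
1,5

lane 20: gid=5 (20/4), tid=0 (20%4)
i=1: r=0*2+1+0=1, c=gid=5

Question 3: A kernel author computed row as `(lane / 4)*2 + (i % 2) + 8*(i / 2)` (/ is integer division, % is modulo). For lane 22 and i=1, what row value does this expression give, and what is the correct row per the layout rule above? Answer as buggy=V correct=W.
`(lane / 4)*2 + (i % 2) + 8*(i / 2)`[22,1]->11
lane 22: gid=5 (22/4), tid=2 (22%4)
i=1: r=2*2+1+0=5, c=gid=5
row: 11 vs 5

buggy=11 correct=5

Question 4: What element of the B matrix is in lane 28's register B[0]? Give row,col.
0,7

L=28→G=28>>2=7, T=28&3=0
[0]→row 0·2+0+0=0  col G=7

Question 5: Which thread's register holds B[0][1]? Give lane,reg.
c:1=>grp=1  r:0=>rB=0,tig=0,lo=0
L=1*4+0=4  i=0*2+0=0

4,0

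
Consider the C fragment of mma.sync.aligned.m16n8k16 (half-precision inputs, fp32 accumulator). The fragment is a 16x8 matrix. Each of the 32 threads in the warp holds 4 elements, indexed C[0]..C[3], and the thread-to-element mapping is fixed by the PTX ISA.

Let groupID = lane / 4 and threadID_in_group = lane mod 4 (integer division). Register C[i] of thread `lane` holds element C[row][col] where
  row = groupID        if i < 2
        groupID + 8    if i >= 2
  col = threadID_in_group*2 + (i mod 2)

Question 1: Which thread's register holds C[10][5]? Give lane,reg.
r: 10->gid=2,r8=1  c: 5->tid=2,i&1=1
L=2*4+2=10  i=1*2+1=3

10,3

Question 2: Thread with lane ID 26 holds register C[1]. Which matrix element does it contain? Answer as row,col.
L=26=>grp=26>>2=6, tig=26&3=2
[1]=>row 6+0=6  col 2·2+1=5

6,5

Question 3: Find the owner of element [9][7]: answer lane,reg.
r:9=>grp=1,rB=1  c:7=>tig=3,lo=1
L=1*4+3=7  i=1*2+1=3

7,3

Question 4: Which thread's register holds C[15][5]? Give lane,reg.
r:15=>grp=7,rB=1  c:5=>tig=2,lo=1
L=7*4+2=30  i=1*2+1=3

30,3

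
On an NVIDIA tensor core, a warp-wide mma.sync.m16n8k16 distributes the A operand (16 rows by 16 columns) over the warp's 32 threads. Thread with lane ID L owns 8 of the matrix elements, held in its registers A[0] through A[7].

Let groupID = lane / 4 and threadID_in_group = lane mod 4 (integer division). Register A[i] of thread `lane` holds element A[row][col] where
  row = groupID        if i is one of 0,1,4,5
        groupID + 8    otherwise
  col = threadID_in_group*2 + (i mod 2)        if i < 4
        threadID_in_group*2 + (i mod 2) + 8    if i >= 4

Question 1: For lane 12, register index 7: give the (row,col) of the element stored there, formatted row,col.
11,9

12: gr=3,th=0
[7] (3+8,0*2+1+8) = (11,9)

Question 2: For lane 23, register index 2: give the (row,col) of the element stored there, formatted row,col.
L=23->gid=23>>2=5, tid=23&3=3
[2]->row 5+8=13  col 3·2+0+0=6

13,6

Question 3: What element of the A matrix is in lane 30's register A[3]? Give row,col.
15,5

lane 30->30/4=7, 30 mod 4=2
i=3  r:7+8->15  c:2·2+1+0->5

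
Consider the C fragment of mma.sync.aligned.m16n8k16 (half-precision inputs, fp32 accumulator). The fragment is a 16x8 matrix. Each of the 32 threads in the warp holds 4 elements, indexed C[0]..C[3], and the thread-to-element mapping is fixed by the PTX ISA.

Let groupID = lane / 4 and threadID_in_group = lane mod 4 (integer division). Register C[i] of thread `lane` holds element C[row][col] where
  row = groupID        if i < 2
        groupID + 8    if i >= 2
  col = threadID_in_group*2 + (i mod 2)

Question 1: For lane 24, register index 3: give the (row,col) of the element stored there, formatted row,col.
14,1

lane 24: G=6 (24/4), T=0 (24%4)
i=3: r=6+8=14, c=0*2+1=1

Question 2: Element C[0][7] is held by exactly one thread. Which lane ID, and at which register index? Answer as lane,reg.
r=0->g=0,rb=0  c=7->t=3,b0=1
L=0*4+3=3  i=0*2+1=1

3,1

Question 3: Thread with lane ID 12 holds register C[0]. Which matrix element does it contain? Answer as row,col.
3,0

lane 12->12/4=3, 12 mod 4=0
i=0  r:3+0->3  c:2·0+0->0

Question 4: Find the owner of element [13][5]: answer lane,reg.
22,3

r=13→G=5,rhi=1  c=5→T=2,p=1
L=5*4+2=22  i=1*2+1=3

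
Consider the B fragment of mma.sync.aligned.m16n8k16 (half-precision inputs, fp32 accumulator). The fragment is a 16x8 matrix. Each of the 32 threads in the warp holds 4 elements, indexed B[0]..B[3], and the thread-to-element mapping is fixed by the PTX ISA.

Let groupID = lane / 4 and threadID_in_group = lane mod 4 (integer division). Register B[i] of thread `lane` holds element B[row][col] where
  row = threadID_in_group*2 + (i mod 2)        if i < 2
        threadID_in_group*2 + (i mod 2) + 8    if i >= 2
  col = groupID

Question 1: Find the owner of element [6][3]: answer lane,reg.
c=3->g=3  r=6->rb=0,t=3,b0=0
L=3*4+3=15  i=0*2+0=0

15,0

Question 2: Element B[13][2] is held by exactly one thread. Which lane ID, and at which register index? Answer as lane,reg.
10,3

c=2→G=2  r=13→rhi=1,T=2,p=1
L=2*4+2=10  i=1*2+1=3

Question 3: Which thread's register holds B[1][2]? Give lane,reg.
8,1

c: 2->gid=2  r: 1->r8=0,tid=0,i&1=1
L=2*4+0=8  i=0*2+1=1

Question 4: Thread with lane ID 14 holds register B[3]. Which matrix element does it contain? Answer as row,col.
lane 14: grp=3 (14/4), tig=2 (14%4)
i=3: r=2*2+1+8=13, c=grp=3

13,3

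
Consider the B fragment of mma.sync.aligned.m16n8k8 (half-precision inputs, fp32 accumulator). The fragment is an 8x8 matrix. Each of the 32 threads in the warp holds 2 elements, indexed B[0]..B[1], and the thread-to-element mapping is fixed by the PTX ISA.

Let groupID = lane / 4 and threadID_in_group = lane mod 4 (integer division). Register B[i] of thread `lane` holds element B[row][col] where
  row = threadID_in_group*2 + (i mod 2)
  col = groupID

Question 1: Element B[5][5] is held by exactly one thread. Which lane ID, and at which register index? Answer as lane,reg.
c: 5->gid=5  r: 5->tid=2,i&1=1
L=5*4+2=22  i=1=1

22,1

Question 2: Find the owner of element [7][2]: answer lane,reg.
c=2→G=2  r=7→T=3,p=1
L=2*4+3=11  i=1=1

11,1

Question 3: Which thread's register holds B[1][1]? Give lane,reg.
4,1

c=1->g=1  r=1->t=0,b0=1
L=1*4+0=4  i=1=1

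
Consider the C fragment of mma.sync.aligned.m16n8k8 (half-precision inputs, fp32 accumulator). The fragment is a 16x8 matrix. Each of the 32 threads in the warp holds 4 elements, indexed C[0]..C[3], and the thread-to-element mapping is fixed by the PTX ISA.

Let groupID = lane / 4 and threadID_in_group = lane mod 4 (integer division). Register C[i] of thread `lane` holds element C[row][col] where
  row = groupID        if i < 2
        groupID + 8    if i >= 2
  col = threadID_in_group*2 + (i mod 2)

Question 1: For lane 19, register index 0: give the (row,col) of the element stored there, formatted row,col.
4,6

L=19->gid=19>>2=4, tid=19&3=3
[0]->row 4+0=4  col 3·2+0=6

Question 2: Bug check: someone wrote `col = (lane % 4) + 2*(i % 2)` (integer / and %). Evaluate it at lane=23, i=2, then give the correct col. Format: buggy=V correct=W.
`(lane % 4) + 2*(i % 2)`[23,2]->3
lane 23->23/4=5, 23 mod 4=3
i=2  r:5+8->13  c:2·3+0->6
col: 3 vs 6

buggy=3 correct=6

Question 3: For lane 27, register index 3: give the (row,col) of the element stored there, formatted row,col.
14,7

L=27⇒gr=27>>2=6, th=27&3=3
[3]⇒row 6+8=14  col 3·2+1=7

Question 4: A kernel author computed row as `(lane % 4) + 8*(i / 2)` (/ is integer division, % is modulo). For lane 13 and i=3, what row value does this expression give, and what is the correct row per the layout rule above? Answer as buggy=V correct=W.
`(lane % 4) + 8*(i / 2)`[13,3]=>9
L=13=>grp=13>>2=3, tig=13&3=1
[3]=>row 3+8=11  col 1·2+1=3
row: 9 vs 11

buggy=9 correct=11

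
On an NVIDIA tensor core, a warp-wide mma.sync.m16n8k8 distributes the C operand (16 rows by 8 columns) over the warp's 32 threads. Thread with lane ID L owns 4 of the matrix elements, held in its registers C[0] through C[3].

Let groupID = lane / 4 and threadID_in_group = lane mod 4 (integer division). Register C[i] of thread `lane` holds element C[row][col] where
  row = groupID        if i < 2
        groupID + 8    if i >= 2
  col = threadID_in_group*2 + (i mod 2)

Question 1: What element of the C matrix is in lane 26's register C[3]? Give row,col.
14,5

lane 26=>26/4=6, 26 mod 4=2
i=3  r:6+8=>14  c:2·2+1=>5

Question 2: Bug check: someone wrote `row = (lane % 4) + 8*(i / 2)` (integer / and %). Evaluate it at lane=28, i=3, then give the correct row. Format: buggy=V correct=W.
buggy=8 correct=15

`(lane % 4) + 8*(i / 2)`[28,3]->8
L=28->gid=28>>2=7, tid=28&3=0
[3]->row 7+8=15  col 0·2+1=1
row: 8 vs 15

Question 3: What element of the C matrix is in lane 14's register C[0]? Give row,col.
3,4

14: g=3,t=2
[0] (3+0,2*2+0) = (3,4)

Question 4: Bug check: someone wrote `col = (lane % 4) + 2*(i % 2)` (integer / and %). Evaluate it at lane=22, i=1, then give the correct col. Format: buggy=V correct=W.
`(lane % 4) + 2*(i % 2)`[22,1]->4
22: g=5,t=2
[1] (5+0,2*2+1) = (5,5)
col: 4 vs 5

buggy=4 correct=5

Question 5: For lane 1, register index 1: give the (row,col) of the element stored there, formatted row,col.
0,3

lane 1=>1/4=0, 1 mod 4=1
i=1  r:0+0=>0  c:2·1+1=>3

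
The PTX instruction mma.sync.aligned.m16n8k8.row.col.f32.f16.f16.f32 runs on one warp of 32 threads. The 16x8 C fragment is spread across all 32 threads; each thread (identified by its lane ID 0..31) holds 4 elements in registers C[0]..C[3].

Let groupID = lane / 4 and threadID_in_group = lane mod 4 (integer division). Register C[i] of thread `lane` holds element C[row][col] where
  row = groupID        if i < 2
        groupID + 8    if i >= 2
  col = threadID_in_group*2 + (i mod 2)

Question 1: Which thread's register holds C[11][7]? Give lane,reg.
r=11→G=3,rhi=1  c=7→T=3,p=1
L=3*4+3=15  i=1*2+1=3

15,3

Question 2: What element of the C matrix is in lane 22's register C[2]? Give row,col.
13,4

lane 22: gid=5 (22/4), tid=2 (22%4)
i=2: r=5+8=13, c=2*2+0=4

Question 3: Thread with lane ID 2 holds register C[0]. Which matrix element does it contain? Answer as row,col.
L=2→G=2>>2=0, T=2&3=2
[0]→row 0+0=0  col 2·2+0=4

0,4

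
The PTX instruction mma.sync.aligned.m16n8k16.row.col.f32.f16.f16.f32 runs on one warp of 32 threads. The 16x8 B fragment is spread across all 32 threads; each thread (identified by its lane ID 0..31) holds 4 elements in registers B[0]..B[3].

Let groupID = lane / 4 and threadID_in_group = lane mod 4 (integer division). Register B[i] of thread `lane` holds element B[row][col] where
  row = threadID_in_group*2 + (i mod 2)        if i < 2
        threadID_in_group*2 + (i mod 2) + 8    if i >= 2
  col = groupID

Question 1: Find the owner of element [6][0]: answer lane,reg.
c: 0->gid=0  r: 6->r8=0,tid=3,i&1=0
L=0*4+3=3  i=0*2+0=0

3,0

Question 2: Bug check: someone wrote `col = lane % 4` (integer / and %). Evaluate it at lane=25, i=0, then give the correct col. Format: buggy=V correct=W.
`lane % 4`[25,0]→1
lane 25→25/4=6, 25 mod 4=1
i=0  r:2·1+0+0→2  c:6
col: 1 vs 6

buggy=1 correct=6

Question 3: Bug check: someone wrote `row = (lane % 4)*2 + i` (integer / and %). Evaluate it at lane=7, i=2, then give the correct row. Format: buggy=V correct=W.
buggy=8 correct=14

`(lane % 4)*2 + i`[7,2]->8
lane 7: g=1 (7/4), t=3 (7%4)
i=2: r=3*2+0+8=14, c=g=1
row: 8 vs 14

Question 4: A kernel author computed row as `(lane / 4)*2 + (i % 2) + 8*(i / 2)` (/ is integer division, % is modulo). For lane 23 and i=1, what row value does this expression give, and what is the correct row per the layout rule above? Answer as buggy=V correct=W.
buggy=11 correct=7

`(lane / 4)*2 + (i % 2) + 8*(i / 2)`[23,1]=>11
lane 23: grp=5 (23/4), tig=3 (23%4)
i=1: r=3*2+1+0=7, c=grp=5
row: 11 vs 7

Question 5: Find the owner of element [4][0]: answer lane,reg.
c=0→G=0  r=4→rhi=0,T=2,p=0
L=0*4+2=2  i=0*2+0=0

2,0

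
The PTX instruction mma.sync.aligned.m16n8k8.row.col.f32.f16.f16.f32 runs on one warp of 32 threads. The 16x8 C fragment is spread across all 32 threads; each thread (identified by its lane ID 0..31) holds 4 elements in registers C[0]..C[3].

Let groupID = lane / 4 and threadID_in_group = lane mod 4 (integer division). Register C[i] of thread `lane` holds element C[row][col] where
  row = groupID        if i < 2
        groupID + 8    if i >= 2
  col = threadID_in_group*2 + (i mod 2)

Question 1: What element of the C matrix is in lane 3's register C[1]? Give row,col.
0,7

3: g=0,t=3
[1] (0+0,3*2+1) = (0,7)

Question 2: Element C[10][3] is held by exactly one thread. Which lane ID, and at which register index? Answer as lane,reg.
r=10⇒gr=2,Rb=1  c=3⇒th=1,odd=1
L=2*4+1=9  i=1*2+1=3

9,3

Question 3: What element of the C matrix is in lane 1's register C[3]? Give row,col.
1: grp=0,tig=1
[3] (0+8,1*2+1) = (8,3)

8,3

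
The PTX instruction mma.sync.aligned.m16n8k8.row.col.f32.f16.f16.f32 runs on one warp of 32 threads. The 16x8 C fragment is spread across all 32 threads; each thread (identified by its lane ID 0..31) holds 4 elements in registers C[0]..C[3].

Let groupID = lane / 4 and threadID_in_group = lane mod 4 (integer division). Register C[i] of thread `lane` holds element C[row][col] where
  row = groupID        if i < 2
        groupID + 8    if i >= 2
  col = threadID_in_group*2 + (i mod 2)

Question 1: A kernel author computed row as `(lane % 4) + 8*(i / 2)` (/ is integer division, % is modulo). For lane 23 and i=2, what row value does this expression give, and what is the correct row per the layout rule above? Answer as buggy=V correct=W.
`(lane % 4) + 8*(i / 2)`[23,2]→11
lane 23: G=5 (23/4), T=3 (23%4)
i=2: r=5+8=13, c=3*2+0=6
row: 11 vs 13

buggy=11 correct=13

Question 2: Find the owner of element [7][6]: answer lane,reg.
31,0

r:7=>grp=7,rB=0  c:6=>tig=3,lo=0
L=7*4+3=31  i=0*2+0=0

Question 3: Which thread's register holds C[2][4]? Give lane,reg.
10,0

r=2->g=2,rb=0  c=4->t=2,b0=0
L=2*4+2=10  i=0*2+0=0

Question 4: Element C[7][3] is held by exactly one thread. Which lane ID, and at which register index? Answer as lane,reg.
r=7->g=7,rb=0  c=3->t=1,b0=1
L=7*4+1=29  i=0*2+1=1

29,1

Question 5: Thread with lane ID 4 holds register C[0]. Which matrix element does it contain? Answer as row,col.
1,0

L=4=>grp=4>>2=1, tig=4&3=0
[0]=>row 1+0=1  col 0·2+0=0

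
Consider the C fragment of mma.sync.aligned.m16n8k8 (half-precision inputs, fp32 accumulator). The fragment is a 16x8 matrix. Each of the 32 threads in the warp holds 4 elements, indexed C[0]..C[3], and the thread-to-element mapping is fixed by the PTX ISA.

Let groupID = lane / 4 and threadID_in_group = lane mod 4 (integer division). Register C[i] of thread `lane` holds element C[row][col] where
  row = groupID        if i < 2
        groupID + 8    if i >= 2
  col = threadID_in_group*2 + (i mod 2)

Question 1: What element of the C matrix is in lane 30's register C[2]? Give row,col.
15,4

30: G=7,T=2
[2] (7+8,2*2+0) = (15,4)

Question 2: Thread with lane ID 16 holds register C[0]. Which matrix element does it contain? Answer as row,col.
4,0

lane 16=>16/4=4, 16 mod 4=0
i=0  r:4+0=>4  c:2·0+0=>0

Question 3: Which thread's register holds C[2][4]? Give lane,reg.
r=2→G=2,rhi=0  c=4→T=2,p=0
L=2*4+2=10  i=0*2+0=0

10,0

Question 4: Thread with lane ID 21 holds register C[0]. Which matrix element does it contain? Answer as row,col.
5,2

lane 21: gid=5 (21/4), tid=1 (21%4)
i=0: r=5+0=5, c=1*2+0=2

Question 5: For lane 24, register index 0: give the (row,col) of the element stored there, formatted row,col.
24: g=6,t=0
[0] (6+0,0*2+0) = (6,0)

6,0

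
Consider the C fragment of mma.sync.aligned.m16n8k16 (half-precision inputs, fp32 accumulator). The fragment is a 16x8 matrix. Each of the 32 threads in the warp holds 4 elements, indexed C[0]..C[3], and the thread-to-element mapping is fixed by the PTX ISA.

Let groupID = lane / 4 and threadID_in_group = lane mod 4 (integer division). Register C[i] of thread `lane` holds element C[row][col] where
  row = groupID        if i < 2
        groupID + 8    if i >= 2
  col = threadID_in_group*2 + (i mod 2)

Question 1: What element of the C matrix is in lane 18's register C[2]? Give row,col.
12,4

L=18->gid=18>>2=4, tid=18&3=2
[2]->row 4+8=12  col 2·2+0=4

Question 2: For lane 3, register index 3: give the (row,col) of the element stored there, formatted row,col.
8,7

lane 3: g=0 (3/4), t=3 (3%4)
i=3: r=0+8=8, c=3*2+1=7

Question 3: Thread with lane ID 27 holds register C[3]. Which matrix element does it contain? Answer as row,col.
27: G=6,T=3
[3] (6+8,3*2+1) = (14,7)

14,7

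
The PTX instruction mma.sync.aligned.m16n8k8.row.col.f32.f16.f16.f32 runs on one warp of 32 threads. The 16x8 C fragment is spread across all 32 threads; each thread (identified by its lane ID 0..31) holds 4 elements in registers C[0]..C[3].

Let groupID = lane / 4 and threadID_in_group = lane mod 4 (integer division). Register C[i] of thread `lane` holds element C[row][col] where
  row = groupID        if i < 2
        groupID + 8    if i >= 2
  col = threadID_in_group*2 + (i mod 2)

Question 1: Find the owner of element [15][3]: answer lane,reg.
r=15⇒gr=7,Rb=1  c=3⇒th=1,odd=1
L=7*4+1=29  i=1*2+1=3

29,3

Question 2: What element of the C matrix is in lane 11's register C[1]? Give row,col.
2,7

L=11->g=11>>2=2, t=11&3=3
[1]->row 2+0=2  col 3·2+1=7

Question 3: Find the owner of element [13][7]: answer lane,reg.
23,3

r=13→G=5,rhi=1  c=7→T=3,p=1
L=5*4+3=23  i=1*2+1=3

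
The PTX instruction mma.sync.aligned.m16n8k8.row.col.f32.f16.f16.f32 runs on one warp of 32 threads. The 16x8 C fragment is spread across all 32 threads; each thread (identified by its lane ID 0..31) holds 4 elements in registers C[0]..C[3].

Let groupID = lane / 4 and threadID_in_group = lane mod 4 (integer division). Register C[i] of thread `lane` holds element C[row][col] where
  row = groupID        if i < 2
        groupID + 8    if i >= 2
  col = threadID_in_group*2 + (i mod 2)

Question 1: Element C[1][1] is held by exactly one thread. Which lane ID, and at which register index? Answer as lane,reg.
r=1⇒gr=1,Rb=0  c=1⇒th=0,odd=1
L=1*4+0=4  i=0*2+1=1

4,1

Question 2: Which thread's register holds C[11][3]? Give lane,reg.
13,3

r=11->g=3,rb=1  c=3->t=1,b0=1
L=3*4+1=13  i=1*2+1=3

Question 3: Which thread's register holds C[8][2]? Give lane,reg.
1,2

r=8→G=0,rhi=1  c=2→T=1,p=0
L=0*4+1=1  i=1*2+0=2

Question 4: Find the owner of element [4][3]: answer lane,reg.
17,1

r=4→G=4,rhi=0  c=3→T=1,p=1
L=4*4+1=17  i=0*2+1=1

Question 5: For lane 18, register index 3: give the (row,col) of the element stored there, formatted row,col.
12,5

18: g=4,t=2
[3] (4+8,2*2+1) = (12,5)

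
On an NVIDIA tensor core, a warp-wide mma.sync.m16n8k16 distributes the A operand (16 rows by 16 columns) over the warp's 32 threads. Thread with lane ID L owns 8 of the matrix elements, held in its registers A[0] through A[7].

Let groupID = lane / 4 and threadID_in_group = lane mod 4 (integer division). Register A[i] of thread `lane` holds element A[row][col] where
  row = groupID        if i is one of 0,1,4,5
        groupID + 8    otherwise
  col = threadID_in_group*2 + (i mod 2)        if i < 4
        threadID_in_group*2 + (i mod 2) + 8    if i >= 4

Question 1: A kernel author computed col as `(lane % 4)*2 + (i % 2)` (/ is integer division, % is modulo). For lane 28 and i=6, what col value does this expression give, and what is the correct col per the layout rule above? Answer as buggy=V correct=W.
buggy=0 correct=8

`(lane % 4)*2 + (i % 2)`[28,6]=>0
lane 28=>28/4=7, 28 mod 4=0
i=6  r:7+8=>15  c:2·0+0+8=>8
col: 0 vs 8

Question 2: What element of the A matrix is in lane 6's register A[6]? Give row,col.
lane 6: G=1 (6/4), T=2 (6%4)
i=6: r=1+8=9, c=2*2+0+8=12

9,12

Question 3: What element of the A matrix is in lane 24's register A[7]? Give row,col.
14,9

lane 24: gr=6 (24/4), th=0 (24%4)
i=7: r=6+8=14, c=0*2+1+8=9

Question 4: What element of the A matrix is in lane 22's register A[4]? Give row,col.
5,12

lane 22: gr=5 (22/4), th=2 (22%4)
i=4: r=5+0=5, c=2*2+0+8=12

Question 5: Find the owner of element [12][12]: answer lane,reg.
18,6

r=12->g=4,rb=1  c=12->cb=1,t=2,b0=0
L=4*4+2=18  i=1*4+1*2+0=6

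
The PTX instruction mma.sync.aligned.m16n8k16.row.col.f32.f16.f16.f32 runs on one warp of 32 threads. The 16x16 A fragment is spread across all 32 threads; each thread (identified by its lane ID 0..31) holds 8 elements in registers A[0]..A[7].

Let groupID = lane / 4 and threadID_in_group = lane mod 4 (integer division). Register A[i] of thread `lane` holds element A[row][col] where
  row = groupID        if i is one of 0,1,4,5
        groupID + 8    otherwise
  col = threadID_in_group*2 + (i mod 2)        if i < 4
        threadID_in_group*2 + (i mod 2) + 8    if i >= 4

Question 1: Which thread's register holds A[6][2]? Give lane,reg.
25,0

r=6→G=6,rhi=0  c=2→chi=0,T=1,p=0
L=6*4+1=25  i=0*4+0*2+0=0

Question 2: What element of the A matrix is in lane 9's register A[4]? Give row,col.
2,10

lane 9->9/4=2, 9 mod 4=1
i=4  r:2+0->2  c:2·1+0+8->10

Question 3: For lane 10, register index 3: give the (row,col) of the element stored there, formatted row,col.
10,5

10: gr=2,th=2
[3] (2+8,2*2+1+0) = (10,5)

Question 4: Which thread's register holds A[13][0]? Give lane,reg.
20,2

r: 13->gid=5,r8=1  c: 0->c8=0,tid=0,i&1=0
L=5*4+0=20  i=0*4+1*2+0=2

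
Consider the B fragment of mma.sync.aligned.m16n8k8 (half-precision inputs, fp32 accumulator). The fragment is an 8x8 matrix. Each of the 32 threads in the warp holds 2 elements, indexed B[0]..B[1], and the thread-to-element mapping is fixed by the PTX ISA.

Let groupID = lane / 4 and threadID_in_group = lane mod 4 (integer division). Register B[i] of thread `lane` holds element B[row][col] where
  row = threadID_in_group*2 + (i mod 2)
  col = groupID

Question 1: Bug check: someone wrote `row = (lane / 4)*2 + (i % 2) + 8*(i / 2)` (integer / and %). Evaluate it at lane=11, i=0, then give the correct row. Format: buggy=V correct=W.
buggy=4 correct=6

`(lane / 4)*2 + (i % 2) + 8*(i / 2)`[11,0]->4
lane 11: g=2 (11/4), t=3 (11%4)
i=0: r=3*2+0=6, c=g=2
row: 4 vs 6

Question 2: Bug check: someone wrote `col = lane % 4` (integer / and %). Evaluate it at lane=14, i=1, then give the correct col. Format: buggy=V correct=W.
`lane % 4`[14,1]⇒2
lane 14⇒14/4=3, 14 mod 4=2
i=1  r:2·2+1⇒5  c:3
col: 2 vs 3

buggy=2 correct=3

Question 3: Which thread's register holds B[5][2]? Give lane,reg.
c: 2->gid=2  r: 5->tid=2,i&1=1
L=2*4+2=10  i=1=1

10,1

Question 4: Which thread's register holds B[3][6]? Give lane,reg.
c=6⇒gr=6  r=3⇒th=1,odd=1
L=6*4+1=25  i=1=1

25,1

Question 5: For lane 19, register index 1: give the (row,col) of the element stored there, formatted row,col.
lane 19=>19/4=4, 19 mod 4=3
i=1  r:2·3+1=>7  c:4

7,4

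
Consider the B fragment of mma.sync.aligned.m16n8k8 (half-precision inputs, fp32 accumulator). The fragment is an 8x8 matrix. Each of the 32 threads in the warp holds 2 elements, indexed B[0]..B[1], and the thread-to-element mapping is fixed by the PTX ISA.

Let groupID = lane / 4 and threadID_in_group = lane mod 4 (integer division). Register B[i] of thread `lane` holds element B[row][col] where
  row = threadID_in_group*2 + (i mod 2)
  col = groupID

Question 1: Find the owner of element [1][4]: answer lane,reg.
c:4=>grp=4  r:1=>tig=0,lo=1
L=4*4+0=16  i=1=1

16,1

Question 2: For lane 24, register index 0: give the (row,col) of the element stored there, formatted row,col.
0,6

lane 24: gid=6 (24/4), tid=0 (24%4)
i=0: r=0*2+0=0, c=gid=6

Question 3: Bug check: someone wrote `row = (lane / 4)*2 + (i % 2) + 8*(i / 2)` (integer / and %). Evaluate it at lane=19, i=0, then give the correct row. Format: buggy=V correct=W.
`(lane / 4)*2 + (i % 2) + 8*(i / 2)`[19,0]->8
L=19->g=19>>2=4, t=19&3=3
[0]->row 3·2+0=6  col g=4
row: 8 vs 6

buggy=8 correct=6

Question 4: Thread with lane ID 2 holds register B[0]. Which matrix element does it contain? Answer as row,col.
L=2=>grp=2>>2=0, tig=2&3=2
[0]=>row 2·2+0=4  col grp=0

4,0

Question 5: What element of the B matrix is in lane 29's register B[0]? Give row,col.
2,7

29: g=7,t=1
[0] (1*2+0,7) = (2,7)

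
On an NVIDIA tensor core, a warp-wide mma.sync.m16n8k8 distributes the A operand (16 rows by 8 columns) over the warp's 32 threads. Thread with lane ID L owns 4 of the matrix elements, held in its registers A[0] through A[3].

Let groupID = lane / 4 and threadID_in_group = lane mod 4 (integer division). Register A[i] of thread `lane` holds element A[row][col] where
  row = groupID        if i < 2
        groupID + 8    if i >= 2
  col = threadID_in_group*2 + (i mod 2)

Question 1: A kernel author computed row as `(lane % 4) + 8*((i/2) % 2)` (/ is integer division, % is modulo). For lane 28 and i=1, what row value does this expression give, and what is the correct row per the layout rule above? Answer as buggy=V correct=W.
`(lane % 4) + 8*((i/2) % 2)`[28,1]=>0
L=28=>grp=28>>2=7, tig=28&3=0
[1]=>row 7+0=7  col 0·2+1=1
row: 0 vs 7

buggy=0 correct=7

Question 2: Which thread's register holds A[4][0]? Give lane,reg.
r:4=>grp=4,rB=0  c:0=>tig=0,lo=0
L=4*4+0=16  i=0*2+0=0

16,0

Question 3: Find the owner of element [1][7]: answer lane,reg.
7,1

r=1⇒gr=1,Rb=0  c=7⇒th=3,odd=1
L=1*4+3=7  i=0*2+1=1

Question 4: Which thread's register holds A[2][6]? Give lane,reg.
11,0

r=2->g=2,rb=0  c=6->t=3,b0=0
L=2*4+3=11  i=0*2+0=0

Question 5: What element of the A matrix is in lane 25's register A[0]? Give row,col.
25: g=6,t=1
[0] (6+0,1*2+0) = (6,2)

6,2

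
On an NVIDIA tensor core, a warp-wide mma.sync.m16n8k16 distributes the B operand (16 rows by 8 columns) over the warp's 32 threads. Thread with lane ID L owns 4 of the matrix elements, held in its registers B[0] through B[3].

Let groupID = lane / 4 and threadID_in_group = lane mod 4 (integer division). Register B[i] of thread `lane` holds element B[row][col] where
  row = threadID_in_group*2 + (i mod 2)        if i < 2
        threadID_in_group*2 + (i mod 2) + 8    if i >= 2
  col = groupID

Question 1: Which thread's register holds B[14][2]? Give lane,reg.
11,2

c=2->g=2  r=14->rb=1,t=3,b0=0
L=2*4+3=11  i=1*2+0=2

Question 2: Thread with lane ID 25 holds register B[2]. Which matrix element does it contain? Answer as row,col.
10,6

25: G=6,T=1
[2] (1*2+0+8,6) = (10,6)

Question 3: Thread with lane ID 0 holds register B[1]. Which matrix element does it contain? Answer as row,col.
1,0

0: grp=0,tig=0
[1] (0*2+1+0,0) = (1,0)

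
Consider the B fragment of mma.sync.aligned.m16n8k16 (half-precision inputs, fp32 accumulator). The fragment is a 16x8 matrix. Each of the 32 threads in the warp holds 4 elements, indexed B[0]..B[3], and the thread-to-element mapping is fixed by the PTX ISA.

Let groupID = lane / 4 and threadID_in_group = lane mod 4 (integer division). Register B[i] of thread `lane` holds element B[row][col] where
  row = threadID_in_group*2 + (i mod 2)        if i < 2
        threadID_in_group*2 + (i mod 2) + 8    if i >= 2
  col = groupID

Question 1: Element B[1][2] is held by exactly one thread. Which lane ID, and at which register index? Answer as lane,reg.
8,1

c=2->g=2  r=1->rb=0,t=0,b0=1
L=2*4+0=8  i=0*2+1=1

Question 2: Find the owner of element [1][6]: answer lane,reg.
24,1

c=6->g=6  r=1->rb=0,t=0,b0=1
L=6*4+0=24  i=0*2+1=1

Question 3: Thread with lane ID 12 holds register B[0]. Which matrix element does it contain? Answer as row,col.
12: gid=3,tid=0
[0] (0*2+0+0,3) = (0,3)

0,3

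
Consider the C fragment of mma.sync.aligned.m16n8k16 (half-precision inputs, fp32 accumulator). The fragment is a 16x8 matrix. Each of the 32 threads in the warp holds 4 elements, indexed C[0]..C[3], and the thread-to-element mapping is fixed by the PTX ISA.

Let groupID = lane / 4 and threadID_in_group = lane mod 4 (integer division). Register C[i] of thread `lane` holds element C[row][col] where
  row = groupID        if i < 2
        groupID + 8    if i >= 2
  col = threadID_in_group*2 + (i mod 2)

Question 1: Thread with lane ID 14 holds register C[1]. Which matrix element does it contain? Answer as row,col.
3,5

lane 14→14/4=3, 14 mod 4=2
i=1  r:3+0→3  c:2·2+1→5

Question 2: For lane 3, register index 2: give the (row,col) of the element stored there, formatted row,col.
8,6

L=3=>grp=3>>2=0, tig=3&3=3
[2]=>row 0+8=8  col 3·2+0=6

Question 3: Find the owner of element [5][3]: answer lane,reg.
r=5→G=5,rhi=0  c=3→T=1,p=1
L=5*4+1=21  i=0*2+1=1

21,1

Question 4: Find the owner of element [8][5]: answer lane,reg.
r:8=>grp=0,rB=1  c:5=>tig=2,lo=1
L=0*4+2=2  i=1*2+1=3

2,3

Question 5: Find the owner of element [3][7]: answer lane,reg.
15,1

r=3→G=3,rhi=0  c=7→T=3,p=1
L=3*4+3=15  i=0*2+1=1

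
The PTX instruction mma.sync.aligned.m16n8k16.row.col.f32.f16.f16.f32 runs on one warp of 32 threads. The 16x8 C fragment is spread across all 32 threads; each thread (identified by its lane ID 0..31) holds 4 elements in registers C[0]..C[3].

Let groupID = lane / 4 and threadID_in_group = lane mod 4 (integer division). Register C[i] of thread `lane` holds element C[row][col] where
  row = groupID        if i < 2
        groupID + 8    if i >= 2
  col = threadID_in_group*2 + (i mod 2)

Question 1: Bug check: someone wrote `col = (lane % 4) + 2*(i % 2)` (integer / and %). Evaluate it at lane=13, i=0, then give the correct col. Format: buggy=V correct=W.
buggy=1 correct=2

`(lane % 4) + 2*(i % 2)`[13,0]→1
L=13→G=13>>2=3, T=13&3=1
[0]→row 3+0=3  col 1·2+0=2
col: 1 vs 2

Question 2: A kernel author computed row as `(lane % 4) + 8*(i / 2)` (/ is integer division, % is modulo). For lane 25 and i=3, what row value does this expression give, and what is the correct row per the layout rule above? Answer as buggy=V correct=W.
`(lane % 4) + 8*(i / 2)`[25,3]⇒9
lane 25⇒25/4=6, 25 mod 4=1
i=3  r:6+8⇒14  c:2·1+1⇒3
row: 9 vs 14

buggy=9 correct=14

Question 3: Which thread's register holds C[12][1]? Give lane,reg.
16,3

r:12=>grp=4,rB=1  c:1=>tig=0,lo=1
L=4*4+0=16  i=1*2+1=3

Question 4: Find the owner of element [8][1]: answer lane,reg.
r:8=>grp=0,rB=1  c:1=>tig=0,lo=1
L=0*4+0=0  i=1*2+1=3

0,3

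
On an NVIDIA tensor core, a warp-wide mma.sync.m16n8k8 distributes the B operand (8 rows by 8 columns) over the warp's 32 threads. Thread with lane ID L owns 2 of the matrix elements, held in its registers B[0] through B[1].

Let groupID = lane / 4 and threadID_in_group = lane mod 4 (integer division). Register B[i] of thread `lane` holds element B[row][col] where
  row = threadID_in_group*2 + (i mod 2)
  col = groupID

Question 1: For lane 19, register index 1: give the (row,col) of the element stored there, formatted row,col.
7,4

lane 19: grp=4 (19/4), tig=3 (19%4)
i=1: r=3*2+1=7, c=grp=4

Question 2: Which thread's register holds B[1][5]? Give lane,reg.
20,1

c=5⇒gr=5  r=1⇒th=0,odd=1
L=5*4+0=20  i=1=1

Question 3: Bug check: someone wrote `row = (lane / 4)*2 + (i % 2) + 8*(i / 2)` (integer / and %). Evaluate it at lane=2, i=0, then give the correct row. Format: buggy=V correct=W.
`(lane / 4)*2 + (i % 2) + 8*(i / 2)`[2,0]=>0
lane 2: grp=0 (2/4), tig=2 (2%4)
i=0: r=2*2+0=4, c=grp=0
row: 0 vs 4

buggy=0 correct=4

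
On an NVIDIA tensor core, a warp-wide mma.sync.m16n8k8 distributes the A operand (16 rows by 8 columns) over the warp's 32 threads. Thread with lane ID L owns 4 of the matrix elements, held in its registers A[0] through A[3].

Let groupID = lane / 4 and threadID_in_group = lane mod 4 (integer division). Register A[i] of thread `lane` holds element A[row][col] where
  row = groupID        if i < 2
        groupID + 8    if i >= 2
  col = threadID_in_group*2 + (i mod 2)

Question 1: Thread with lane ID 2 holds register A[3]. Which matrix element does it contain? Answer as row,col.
lane 2: gr=0 (2/4), th=2 (2%4)
i=3: r=0+8=8, c=2*2+1=5

8,5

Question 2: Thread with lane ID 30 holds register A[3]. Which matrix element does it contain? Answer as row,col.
L=30->gid=30>>2=7, tid=30&3=2
[3]->row 7+8=15  col 2·2+1=5

15,5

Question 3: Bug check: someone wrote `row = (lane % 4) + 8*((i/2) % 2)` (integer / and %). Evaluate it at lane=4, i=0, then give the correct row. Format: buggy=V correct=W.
buggy=0 correct=1

`(lane % 4) + 8*((i/2) % 2)`[4,0]=>0
lane 4=>4/4=1, 4 mod 4=0
i=0  r:1+0=>1  c:2·0+0=>0
row: 0 vs 1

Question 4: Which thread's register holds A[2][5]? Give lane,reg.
r:2=>grp=2,rB=0  c:5=>tig=2,lo=1
L=2*4+2=10  i=0*2+1=1

10,1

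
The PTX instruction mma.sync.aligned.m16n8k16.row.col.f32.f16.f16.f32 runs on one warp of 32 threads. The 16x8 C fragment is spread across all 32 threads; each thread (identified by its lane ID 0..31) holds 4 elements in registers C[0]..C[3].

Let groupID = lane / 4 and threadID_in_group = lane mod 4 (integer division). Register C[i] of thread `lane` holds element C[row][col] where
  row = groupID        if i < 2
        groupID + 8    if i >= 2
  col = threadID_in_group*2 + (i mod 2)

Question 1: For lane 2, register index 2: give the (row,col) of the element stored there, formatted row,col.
lane 2: g=0 (2/4), t=2 (2%4)
i=2: r=0+8=8, c=2*2+0=4

8,4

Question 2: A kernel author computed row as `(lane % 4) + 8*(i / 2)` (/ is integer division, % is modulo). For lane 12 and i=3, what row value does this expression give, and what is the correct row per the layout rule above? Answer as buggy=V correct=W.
buggy=8 correct=11

`(lane % 4) + 8*(i / 2)`[12,3]⇒8
lane 12⇒12/4=3, 12 mod 4=0
i=3  r:3+8⇒11  c:2·0+1⇒1
row: 8 vs 11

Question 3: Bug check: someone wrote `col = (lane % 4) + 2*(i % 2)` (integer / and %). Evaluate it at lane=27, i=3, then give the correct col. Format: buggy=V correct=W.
buggy=5 correct=7

`(lane % 4) + 2*(i % 2)`[27,3]→5
lane 27: G=6 (27/4), T=3 (27%4)
i=3: r=6+8=14, c=3*2+1=7
col: 5 vs 7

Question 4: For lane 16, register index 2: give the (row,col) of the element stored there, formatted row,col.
12,0

L=16->g=16>>2=4, t=16&3=0
[2]->row 4+8=12  col 0·2+0=0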